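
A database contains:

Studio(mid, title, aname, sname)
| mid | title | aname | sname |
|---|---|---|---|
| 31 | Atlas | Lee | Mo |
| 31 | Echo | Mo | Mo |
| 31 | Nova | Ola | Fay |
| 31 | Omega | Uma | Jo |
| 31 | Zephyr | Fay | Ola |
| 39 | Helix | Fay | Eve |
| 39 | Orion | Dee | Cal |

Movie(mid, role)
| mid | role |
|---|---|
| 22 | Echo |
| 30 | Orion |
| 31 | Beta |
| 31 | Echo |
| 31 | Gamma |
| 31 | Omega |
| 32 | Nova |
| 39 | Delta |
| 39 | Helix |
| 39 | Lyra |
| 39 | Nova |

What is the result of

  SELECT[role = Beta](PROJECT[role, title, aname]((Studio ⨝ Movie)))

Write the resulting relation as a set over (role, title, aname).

{(Beta, Atlas, Lee), (Beta, Echo, Mo), (Beta, Nova, Ola), (Beta, Omega, Uma), (Beta, Zephyr, Fay)}

Joining Studio and Movie on mid yields {(31, Atlas, Lee, Mo, Beta), (31, Atlas, Lee, Mo, Echo), (31, Atlas, Lee, Mo, Gamma), (31, Atlas, Lee, Mo, Omega), (31, Echo, Mo, Mo, Beta), (31, Echo, Mo, Mo, Echo), (31, Echo, Mo, Mo, Gamma), (31, Echo, Mo, Mo, Omega), (31, Nova, Ola, Fay, Beta), (31, Nova, Ola, Fay, Echo), (31, Nova, Ola, Fay, Gamma), (31, Nova, Ola, Fay, Omega), (31, Omega, Uma, Jo, Beta), (31, Omega, Uma, Jo, Echo), (31, Omega, Uma, Jo, Gamma), (31, Omega, Uma, Jo, Omega), (31, Zephyr, Fay, Ola, Beta), (31, Zephyr, Fay, Ola, Echo), (31, Zephyr, Fay, Ola, Gamma), (31, Zephyr, Fay, Ola, Omega), (39, Helix, Fay, Eve, Delta), (39, Helix, Fay, Eve, Helix), (39, Helix, Fay, Eve, Lyra), (39, Helix, Fay, Eve, Nova), (39, Orion, Dee, Cal, Delta), (39, Orion, Dee, Cal, Helix), (39, Orion, Dee, Cal, Lyra), (39, Orion, Dee, Cal, Nova)}.
π_{role, title, aname} gives {(Beta, Atlas, Lee), (Beta, Echo, Mo), (Beta, Nova, Ola), (Beta, Omega, Uma), (Beta, Zephyr, Fay), (Delta, Helix, Fay), (Delta, Orion, Dee), (Echo, Atlas, Lee), (Echo, Echo, Mo), (Echo, Nova, Ola), (Echo, Omega, Uma), (Echo, Zephyr, Fay), (Gamma, Atlas, Lee), (Gamma, Echo, Mo), (Gamma, Nova, Ola), (Gamma, Omega, Uma), (Gamma, Zephyr, Fay), (Helix, Helix, Fay), (Helix, Orion, Dee), (Lyra, Helix, Fay), (Lyra, Orion, Dee), (Nova, Helix, Fay), (Nova, Orion, Dee), (Omega, Atlas, Lee), (Omega, Echo, Mo), (Omega, Nova, Ola), (Omega, Omega, Uma), (Omega, Zephyr, Fay)}.
σ[role = Beta]: keep tuples satisfying role = Beta → {(Beta, Atlas, Lee), (Beta, Echo, Mo), (Beta, Nova, Ola), (Beta, Omega, Uma), (Beta, Zephyr, Fay)}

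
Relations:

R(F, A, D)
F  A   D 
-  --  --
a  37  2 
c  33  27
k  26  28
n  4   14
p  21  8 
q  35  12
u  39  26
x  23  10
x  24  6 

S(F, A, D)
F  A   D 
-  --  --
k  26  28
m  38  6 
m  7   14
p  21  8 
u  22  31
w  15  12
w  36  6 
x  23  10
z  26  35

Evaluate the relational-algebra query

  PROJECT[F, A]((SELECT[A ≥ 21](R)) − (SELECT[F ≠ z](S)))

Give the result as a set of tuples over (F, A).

{(a, 37), (c, 33), (q, 35), (u, 39), (x, 24)}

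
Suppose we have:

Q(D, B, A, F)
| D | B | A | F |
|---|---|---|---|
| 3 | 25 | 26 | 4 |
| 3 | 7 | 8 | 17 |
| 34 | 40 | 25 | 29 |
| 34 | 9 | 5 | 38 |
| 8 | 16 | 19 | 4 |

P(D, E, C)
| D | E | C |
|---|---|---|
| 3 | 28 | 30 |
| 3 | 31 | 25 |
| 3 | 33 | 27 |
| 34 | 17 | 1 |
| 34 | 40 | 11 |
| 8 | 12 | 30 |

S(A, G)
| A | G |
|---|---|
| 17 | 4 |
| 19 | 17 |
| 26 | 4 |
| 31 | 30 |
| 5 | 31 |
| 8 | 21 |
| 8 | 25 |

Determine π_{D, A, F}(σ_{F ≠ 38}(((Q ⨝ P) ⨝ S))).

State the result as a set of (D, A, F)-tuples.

Joining Q and P on D yields {(3, 25, 26, 4, 28, 30), (3, 25, 26, 4, 31, 25), (3, 25, 26, 4, 33, 27), (3, 7, 8, 17, 28, 30), (3, 7, 8, 17, 31, 25), (3, 7, 8, 17, 33, 27), (34, 40, 25, 29, 17, 1), (34, 40, 25, 29, 40, 11), (34, 9, 5, 38, 17, 1), (34, 9, 5, 38, 40, 11), (8, 16, 19, 4, 12, 30)}.
Joining (Q ⨝ P) and S on A yields {(3, 25, 26, 4, 28, 30, 4), (3, 25, 26, 4, 31, 25, 4), (3, 25, 26, 4, 33, 27, 4), (3, 7, 8, 17, 28, 30, 21), (3, 7, 8, 17, 28, 30, 25), (3, 7, 8, 17, 31, 25, 21), (3, 7, 8, 17, 31, 25, 25), (3, 7, 8, 17, 33, 27, 21), (3, 7, 8, 17, 33, 27, 25), (34, 9, 5, 38, 17, 1, 31), (34, 9, 5, 38, 40, 11, 31), (8, 16, 19, 4, 12, 30, 17)}.
σ[F ≠ 38]: keep tuples satisfying F ≠ 38 → {(3, 25, 26, 4, 28, 30, 4), (3, 25, 26, 4, 31, 25, 4), (3, 25, 26, 4, 33, 27, 4), (3, 7, 8, 17, 28, 30, 21), (3, 7, 8, 17, 28, 30, 25), (3, 7, 8, 17, 31, 25, 21), (3, 7, 8, 17, 31, 25, 25), (3, 7, 8, 17, 33, 27, 21), (3, 7, 8, 17, 33, 27, 25), (8, 16, 19, 4, 12, 30, 17)}
π_{D, A, F} gives {(3, 26, 4), (3, 8, 17), (8, 19, 4)} (7 duplicate(s) eliminated).

{(3, 26, 4), (3, 8, 17), (8, 19, 4)}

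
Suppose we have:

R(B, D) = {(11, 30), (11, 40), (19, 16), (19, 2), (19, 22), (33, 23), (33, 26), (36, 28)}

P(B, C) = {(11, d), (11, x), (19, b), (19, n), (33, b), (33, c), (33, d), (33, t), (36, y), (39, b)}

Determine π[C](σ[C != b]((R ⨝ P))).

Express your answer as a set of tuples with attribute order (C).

Joining R and P on B yields {(11, 30, d), (11, 30, x), (11, 40, d), (11, 40, x), (19, 16, b), (19, 16, n), (19, 2, b), (19, 2, n), (19, 22, b), (19, 22, n), (33, 23, b), (33, 23, c), (33, 23, d), (33, 23, t), (33, 26, b), (33, 26, c), (33, 26, d), (33, 26, t), (36, 28, y)}.
σ[C != b]: keep tuples satisfying C != b → {(11, 30, d), (11, 30, x), (11, 40, d), (11, 40, x), (19, 16, n), (19, 2, n), (19, 22, n), (33, 23, c), (33, 23, d), (33, 23, t), (33, 26, c), (33, 26, d), (33, 26, t), (36, 28, y)}
π_{C} gives {c, d, n, t, x, y} (8 duplicate(s) eliminated).

{c, d, n, t, x, y}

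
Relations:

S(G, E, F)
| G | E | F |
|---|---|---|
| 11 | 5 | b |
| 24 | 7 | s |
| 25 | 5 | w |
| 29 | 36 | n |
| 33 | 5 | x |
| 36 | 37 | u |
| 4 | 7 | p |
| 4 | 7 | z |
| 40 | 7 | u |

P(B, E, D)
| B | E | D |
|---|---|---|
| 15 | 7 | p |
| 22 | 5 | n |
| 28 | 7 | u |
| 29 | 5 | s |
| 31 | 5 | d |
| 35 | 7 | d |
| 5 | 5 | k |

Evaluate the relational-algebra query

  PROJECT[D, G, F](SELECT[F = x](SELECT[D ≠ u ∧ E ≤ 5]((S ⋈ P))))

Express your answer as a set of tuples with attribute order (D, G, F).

Joining S and P on E yields {(11, 5, b, 22, n), (11, 5, b, 29, s), (11, 5, b, 31, d), (11, 5, b, 5, k), (24, 7, s, 15, p), (24, 7, s, 28, u), (24, 7, s, 35, d), (25, 5, w, 22, n), (25, 5, w, 29, s), (25, 5, w, 31, d), (25, 5, w, 5, k), (33, 5, x, 22, n), (33, 5, x, 29, s), (33, 5, x, 31, d), (33, 5, x, 5, k), (4, 7, p, 15, p), (4, 7, p, 28, u), (4, 7, p, 35, d), (4, 7, z, 15, p), (4, 7, z, 28, u), (4, 7, z, 35, d), (40, 7, u, 15, p), (40, 7, u, 28, u), (40, 7, u, 35, d)}.
Selection D ≠ u ∧ E ≤ 5: {(11, 5, b, 22, n), (11, 5, b, 29, s), (11, 5, b, 31, d), (11, 5, b, 5, k), (25, 5, w, 22, n), (25, 5, w, 29, s), (25, 5, w, 31, d), (25, 5, w, 5, k), (33, 5, x, 22, n), (33, 5, x, 29, s), (33, 5, x, 31, d), (33, 5, x, 5, k)}
Selection F = x: {(33, 5, x, 22, n), (33, 5, x, 29, s), (33, 5, x, 31, d), (33, 5, x, 5, k)}
π[D, G, F]: project onto (D, G, F) → {(d, 33, x), (k, 33, x), (n, 33, x), (s, 33, x)}

{(d, 33, x), (k, 33, x), (n, 33, x), (s, 33, x)}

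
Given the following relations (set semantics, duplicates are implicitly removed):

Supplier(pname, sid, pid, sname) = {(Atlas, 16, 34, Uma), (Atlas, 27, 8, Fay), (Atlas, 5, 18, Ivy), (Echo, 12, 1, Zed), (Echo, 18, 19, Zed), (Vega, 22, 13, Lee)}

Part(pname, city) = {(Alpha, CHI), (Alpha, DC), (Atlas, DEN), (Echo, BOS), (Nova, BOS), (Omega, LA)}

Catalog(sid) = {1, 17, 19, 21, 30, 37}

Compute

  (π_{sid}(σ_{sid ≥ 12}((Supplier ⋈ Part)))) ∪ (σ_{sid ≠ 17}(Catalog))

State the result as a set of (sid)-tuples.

{1, 12, 16, 18, 19, 21, 27, 30, 37}

Supplier ⋈ Part (natural join on pname): {(Atlas, 16, 34, Uma, DEN), (Atlas, 27, 8, Fay, DEN), (Atlas, 5, 18, Ivy, DEN), (Echo, 12, 1, Zed, BOS), (Echo, 18, 19, Zed, BOS)}
Selection sid ≥ 12: {(Atlas, 16, 34, Uma, DEN), (Atlas, 27, 8, Fay, DEN), (Echo, 12, 1, Zed, BOS), (Echo, 18, 19, Zed, BOS)}
Projecting to sid: {12, 16, 18, 27}
Selection sid ≠ 17: {1, 19, 21, 30, 37}
Set union of the two operands is {1, 12, 16, 18, 19, 21, 27, 30, 37}.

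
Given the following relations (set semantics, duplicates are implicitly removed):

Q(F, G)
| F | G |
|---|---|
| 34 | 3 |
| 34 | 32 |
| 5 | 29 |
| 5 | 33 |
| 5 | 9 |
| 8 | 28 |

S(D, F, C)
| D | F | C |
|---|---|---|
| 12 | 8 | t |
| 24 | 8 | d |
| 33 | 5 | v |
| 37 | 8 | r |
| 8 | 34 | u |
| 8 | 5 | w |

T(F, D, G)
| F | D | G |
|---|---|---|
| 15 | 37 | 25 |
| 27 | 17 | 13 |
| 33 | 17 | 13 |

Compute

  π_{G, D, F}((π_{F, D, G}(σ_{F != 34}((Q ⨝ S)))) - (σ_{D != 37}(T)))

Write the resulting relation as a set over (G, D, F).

{(28, 12, 8), (28, 24, 8), (28, 37, 8), (29, 33, 5), (29, 8, 5), (33, 33, 5), (33, 8, 5), (9, 33, 5), (9, 8, 5)}

Natural join on F: {(34, 3, 8, u), (34, 32, 8, u), (5, 29, 33, v), (5, 29, 8, w), (5, 33, 33, v), (5, 33, 8, w), (5, 9, 33, v), (5, 9, 8, w), (8, 28, 12, t), (8, 28, 24, d), (8, 28, 37, r)}
Apply σ_{F != 34}; surviving tuples: {(5, 29, 33, v), (5, 29, 8, w), (5, 33, 33, v), (5, 33, 8, w), (5, 9, 33, v), (5, 9, 8, w), (8, 28, 12, t), (8, 28, 24, d), (8, 28, 37, r)}
Projecting to F, D, G: {(5, 33, 29), (5, 33, 33), (5, 33, 9), (5, 8, 29), (5, 8, 33), (5, 8, 9), (8, 12, 28), (8, 24, 28), (8, 37, 28)}
Apply σ_{D != 37}; surviving tuples: {(27, 17, 13), (33, 17, 13)}
Set difference of the two operands is {(5, 33, 29), (5, 33, 33), (5, 33, 9), (5, 8, 29), (5, 8, 33), (5, 8, 9), (8, 12, 28), (8, 24, 28), (8, 37, 28)}.
Projecting to G, D, F: {(28, 12, 8), (28, 24, 8), (28, 37, 8), (29, 33, 5), (29, 8, 5), (33, 33, 5), (33, 8, 5), (9, 33, 5), (9, 8, 5)}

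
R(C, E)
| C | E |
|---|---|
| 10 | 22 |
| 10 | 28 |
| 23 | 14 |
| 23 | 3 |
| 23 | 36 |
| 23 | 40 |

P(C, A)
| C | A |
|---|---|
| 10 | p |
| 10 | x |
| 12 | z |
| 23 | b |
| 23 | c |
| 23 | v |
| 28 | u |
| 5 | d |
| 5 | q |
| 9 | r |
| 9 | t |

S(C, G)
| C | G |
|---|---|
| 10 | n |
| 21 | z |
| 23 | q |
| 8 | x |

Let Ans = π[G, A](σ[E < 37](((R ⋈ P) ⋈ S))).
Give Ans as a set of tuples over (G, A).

{(n, p), (n, x), (q, b), (q, c), (q, v)}

Natural join on C: {(10, 22, p), (10, 22, x), (10, 28, p), (10, 28, x), (23, 14, b), (23, 14, c), (23, 14, v), (23, 3, b), (23, 3, c), (23, 3, v), (23, 36, b), (23, 36, c), (23, 36, v), (23, 40, b), (23, 40, c), (23, 40, v)}
Natural join on C: {(10, 22, p, n), (10, 22, x, n), (10, 28, p, n), (10, 28, x, n), (23, 14, b, q), (23, 14, c, q), (23, 14, v, q), (23, 3, b, q), (23, 3, c, q), (23, 3, v, q), (23, 36, b, q), (23, 36, c, q), (23, 36, v, q), (23, 40, b, q), (23, 40, c, q), (23, 40, v, q)}
Filtering on E < 37 leaves {(10, 22, p, n), (10, 22, x, n), (10, 28, p, n), (10, 28, x, n), (23, 14, b, q), (23, 14, c, q), (23, 14, v, q), (23, 3, b, q), (23, 3, c, q), (23, 3, v, q), (23, 36, b, q), (23, 36, c, q), (23, 36, v, q)}.
π[G, A]: project onto (G, A) (8 duplicate(s) eliminated) → {(n, p), (n, x), (q, b), (q, c), (q, v)}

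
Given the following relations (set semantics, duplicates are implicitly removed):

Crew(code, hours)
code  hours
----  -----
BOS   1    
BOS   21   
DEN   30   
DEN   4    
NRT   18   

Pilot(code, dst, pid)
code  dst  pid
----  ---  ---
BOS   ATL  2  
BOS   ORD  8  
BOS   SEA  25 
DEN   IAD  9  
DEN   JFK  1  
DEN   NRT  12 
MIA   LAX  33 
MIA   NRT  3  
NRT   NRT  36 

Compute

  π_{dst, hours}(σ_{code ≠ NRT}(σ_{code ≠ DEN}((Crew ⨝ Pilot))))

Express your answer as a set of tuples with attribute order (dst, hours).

{(ATL, 1), (ATL, 21), (ORD, 1), (ORD, 21), (SEA, 1), (SEA, 21)}

Crew ⋈ Pilot (natural join on code): {(BOS, 1, ATL, 2), (BOS, 1, ORD, 8), (BOS, 1, SEA, 25), (BOS, 21, ATL, 2), (BOS, 21, ORD, 8), (BOS, 21, SEA, 25), (DEN, 30, IAD, 9), (DEN, 30, JFK, 1), (DEN, 30, NRT, 12), (DEN, 4, IAD, 9), (DEN, 4, JFK, 1), (DEN, 4, NRT, 12), (NRT, 18, NRT, 36)}
Apply σ_{code ≠ DEN}; surviving tuples: {(BOS, 1, ATL, 2), (BOS, 1, ORD, 8), (BOS, 1, SEA, 25), (BOS, 21, ATL, 2), (BOS, 21, ORD, 8), (BOS, 21, SEA, 25), (NRT, 18, NRT, 36)}
Apply σ_{code ≠ NRT}; surviving tuples: {(BOS, 1, ATL, 2), (BOS, 1, ORD, 8), (BOS, 1, SEA, 25), (BOS, 21, ATL, 2), (BOS, 21, ORD, 8), (BOS, 21, SEA, 25)}
Keep only column(s) dst, hours: {(ATL, 1), (ATL, 21), (ORD, 1), (ORD, 21), (SEA, 1), (SEA, 21)}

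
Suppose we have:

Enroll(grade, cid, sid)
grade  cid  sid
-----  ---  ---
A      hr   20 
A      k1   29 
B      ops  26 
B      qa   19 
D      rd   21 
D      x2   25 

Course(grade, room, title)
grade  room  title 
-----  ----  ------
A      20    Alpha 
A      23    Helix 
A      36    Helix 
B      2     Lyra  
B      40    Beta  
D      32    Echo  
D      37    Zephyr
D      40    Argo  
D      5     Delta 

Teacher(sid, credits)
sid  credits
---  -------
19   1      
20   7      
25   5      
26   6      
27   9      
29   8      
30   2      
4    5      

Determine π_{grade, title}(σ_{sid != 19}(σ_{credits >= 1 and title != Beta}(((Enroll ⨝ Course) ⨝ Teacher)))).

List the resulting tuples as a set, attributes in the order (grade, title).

Natural join on grade: {(A, hr, 20, 20, Alpha), (A, hr, 20, 23, Helix), (A, hr, 20, 36, Helix), (A, k1, 29, 20, Alpha), (A, k1, 29, 23, Helix), (A, k1, 29, 36, Helix), (B, ops, 26, 2, Lyra), (B, ops, 26, 40, Beta), (B, qa, 19, 2, Lyra), (B, qa, 19, 40, Beta), (D, rd, 21, 32, Echo), (D, rd, 21, 37, Zephyr), (D, rd, 21, 40, Argo), (D, rd, 21, 5, Delta), (D, x2, 25, 32, Echo), (D, x2, 25, 37, Zephyr), (D, x2, 25, 40, Argo), (D, x2, 25, 5, Delta)}
Natural join on sid: {(A, hr, 20, 20, Alpha, 7), (A, hr, 20, 23, Helix, 7), (A, hr, 20, 36, Helix, 7), (A, k1, 29, 20, Alpha, 8), (A, k1, 29, 23, Helix, 8), (A, k1, 29, 36, Helix, 8), (B, ops, 26, 2, Lyra, 6), (B, ops, 26, 40, Beta, 6), (B, qa, 19, 2, Lyra, 1), (B, qa, 19, 40, Beta, 1), (D, x2, 25, 32, Echo, 5), (D, x2, 25, 37, Zephyr, 5), (D, x2, 25, 40, Argo, 5), (D, x2, 25, 5, Delta, 5)}
σ[credits >= 1 and title != Beta]: keep tuples satisfying credits >= 1 and title != Beta → {(A, hr, 20, 20, Alpha, 7), (A, hr, 20, 23, Helix, 7), (A, hr, 20, 36, Helix, 7), (A, k1, 29, 20, Alpha, 8), (A, k1, 29, 23, Helix, 8), (A, k1, 29, 36, Helix, 8), (B, ops, 26, 2, Lyra, 6), (B, qa, 19, 2, Lyra, 1), (D, x2, 25, 32, Echo, 5), (D, x2, 25, 37, Zephyr, 5), (D, x2, 25, 40, Argo, 5), (D, x2, 25, 5, Delta, 5)}
σ[sid != 19]: keep tuples satisfying sid != 19 → {(A, hr, 20, 20, Alpha, 7), (A, hr, 20, 23, Helix, 7), (A, hr, 20, 36, Helix, 7), (A, k1, 29, 20, Alpha, 8), (A, k1, 29, 23, Helix, 8), (A, k1, 29, 36, Helix, 8), (B, ops, 26, 2, Lyra, 6), (D, x2, 25, 32, Echo, 5), (D, x2, 25, 37, Zephyr, 5), (D, x2, 25, 40, Argo, 5), (D, x2, 25, 5, Delta, 5)}
Keep only column(s) grade, title (4 duplicate(s) eliminated): {(A, Alpha), (A, Helix), (B, Lyra), (D, Argo), (D, Delta), (D, Echo), (D, Zephyr)}

{(A, Alpha), (A, Helix), (B, Lyra), (D, Argo), (D, Delta), (D, Echo), (D, Zephyr)}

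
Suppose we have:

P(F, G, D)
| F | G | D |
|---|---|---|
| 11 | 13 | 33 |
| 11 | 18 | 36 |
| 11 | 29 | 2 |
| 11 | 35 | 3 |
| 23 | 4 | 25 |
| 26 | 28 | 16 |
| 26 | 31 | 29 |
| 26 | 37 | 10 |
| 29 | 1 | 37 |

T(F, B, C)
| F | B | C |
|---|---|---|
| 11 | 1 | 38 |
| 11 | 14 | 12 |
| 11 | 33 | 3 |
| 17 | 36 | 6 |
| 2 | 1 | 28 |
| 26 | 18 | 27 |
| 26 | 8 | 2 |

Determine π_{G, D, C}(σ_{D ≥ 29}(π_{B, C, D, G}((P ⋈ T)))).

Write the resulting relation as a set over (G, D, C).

{(13, 33, 12), (13, 33, 3), (13, 33, 38), (18, 36, 12), (18, 36, 3), (18, 36, 38), (31, 29, 2), (31, 29, 27)}

P ⋈ T (natural join on F): {(11, 13, 33, 1, 38), (11, 13, 33, 14, 12), (11, 13, 33, 33, 3), (11, 18, 36, 1, 38), (11, 18, 36, 14, 12), (11, 18, 36, 33, 3), (11, 29, 2, 1, 38), (11, 29, 2, 14, 12), (11, 29, 2, 33, 3), (11, 35, 3, 1, 38), (11, 35, 3, 14, 12), (11, 35, 3, 33, 3), (26, 28, 16, 18, 27), (26, 28, 16, 8, 2), (26, 31, 29, 18, 27), (26, 31, 29, 8, 2), (26, 37, 10, 18, 27), (26, 37, 10, 8, 2)}
Keep only column(s) B, C, D, G: {(1, 38, 2, 29), (1, 38, 3, 35), (1, 38, 33, 13), (1, 38, 36, 18), (14, 12, 2, 29), (14, 12, 3, 35), (14, 12, 33, 13), (14, 12, 36, 18), (18, 27, 10, 37), (18, 27, 16, 28), (18, 27, 29, 31), (33, 3, 2, 29), (33, 3, 3, 35), (33, 3, 33, 13), (33, 3, 36, 18), (8, 2, 10, 37), (8, 2, 16, 28), (8, 2, 29, 31)}
Apply σ_{D ≥ 29}; surviving tuples: {(1, 38, 33, 13), (1, 38, 36, 18), (14, 12, 33, 13), (14, 12, 36, 18), (18, 27, 29, 31), (33, 3, 33, 13), (33, 3, 36, 18), (8, 2, 29, 31)}
Keep only column(s) G, D, C: {(13, 33, 12), (13, 33, 3), (13, 33, 38), (18, 36, 12), (18, 36, 3), (18, 36, 38), (31, 29, 2), (31, 29, 27)}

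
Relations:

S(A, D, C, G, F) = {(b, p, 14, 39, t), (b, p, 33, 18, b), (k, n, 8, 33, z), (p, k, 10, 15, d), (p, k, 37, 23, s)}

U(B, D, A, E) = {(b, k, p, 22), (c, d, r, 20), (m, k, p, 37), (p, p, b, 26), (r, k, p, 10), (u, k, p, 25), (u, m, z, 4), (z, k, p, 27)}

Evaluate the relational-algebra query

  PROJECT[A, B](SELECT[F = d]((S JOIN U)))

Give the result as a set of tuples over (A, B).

{(p, b), (p, m), (p, r), (p, u), (p, z)}

Joining S and U on A, D yields {(b, p, 14, 39, t, p, 26), (b, p, 33, 18, b, p, 26), (p, k, 10, 15, d, b, 22), (p, k, 10, 15, d, m, 37), (p, k, 10, 15, d, r, 10), (p, k, 10, 15, d, u, 25), (p, k, 10, 15, d, z, 27), (p, k, 37, 23, s, b, 22), (p, k, 37, 23, s, m, 37), (p, k, 37, 23, s, r, 10), (p, k, 37, 23, s, u, 25), (p, k, 37, 23, s, z, 27)}.
σ[F = d]: keep tuples satisfying F = d → {(p, k, 10, 15, d, b, 22), (p, k, 10, 15, d, m, 37), (p, k, 10, 15, d, r, 10), (p, k, 10, 15, d, u, 25), (p, k, 10, 15, d, z, 27)}
Projecting to A, B: {(p, b), (p, m), (p, r), (p, u), (p, z)}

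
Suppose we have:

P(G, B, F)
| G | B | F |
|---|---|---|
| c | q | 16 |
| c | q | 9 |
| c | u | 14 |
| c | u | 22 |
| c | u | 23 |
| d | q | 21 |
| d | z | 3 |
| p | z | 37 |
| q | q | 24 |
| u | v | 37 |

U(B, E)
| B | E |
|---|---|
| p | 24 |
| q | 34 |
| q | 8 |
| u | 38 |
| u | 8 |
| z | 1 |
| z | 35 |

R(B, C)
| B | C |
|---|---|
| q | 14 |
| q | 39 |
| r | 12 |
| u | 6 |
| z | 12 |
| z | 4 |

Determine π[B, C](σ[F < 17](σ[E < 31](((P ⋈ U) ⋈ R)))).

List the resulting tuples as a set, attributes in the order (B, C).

{(q, 14), (q, 39), (u, 6), (z, 12), (z, 4)}

Joining P and U on B yields {(c, q, 16, 34), (c, q, 16, 8), (c, q, 9, 34), (c, q, 9, 8), (c, u, 14, 38), (c, u, 14, 8), (c, u, 22, 38), (c, u, 22, 8), (c, u, 23, 38), (c, u, 23, 8), (d, q, 21, 34), (d, q, 21, 8), (d, z, 3, 1), (d, z, 3, 35), (p, z, 37, 1), (p, z, 37, 35), (q, q, 24, 34), (q, q, 24, 8)}.
Joining (P ⋈ U) and R on B yields {(c, q, 16, 34, 14), (c, q, 16, 34, 39), (c, q, 16, 8, 14), (c, q, 16, 8, 39), (c, q, 9, 34, 14), (c, q, 9, 34, 39), (c, q, 9, 8, 14), (c, q, 9, 8, 39), (c, u, 14, 38, 6), (c, u, 14, 8, 6), (c, u, 22, 38, 6), (c, u, 22, 8, 6), (c, u, 23, 38, 6), (c, u, 23, 8, 6), (d, q, 21, 34, 14), (d, q, 21, 34, 39), (d, q, 21, 8, 14), (d, q, 21, 8, 39), (d, z, 3, 1, 12), (d, z, 3, 1, 4), (d, z, 3, 35, 12), (d, z, 3, 35, 4), (p, z, 37, 1, 12), (p, z, 37, 1, 4), (p, z, 37, 35, 12), (p, z, 37, 35, 4), (q, q, 24, 34, 14), (q, q, 24, 34, 39), (q, q, 24, 8, 14), (q, q, 24, 8, 39)}.
Selection E < 31: {(c, q, 16, 8, 14), (c, q, 16, 8, 39), (c, q, 9, 8, 14), (c, q, 9, 8, 39), (c, u, 14, 8, 6), (c, u, 22, 8, 6), (c, u, 23, 8, 6), (d, q, 21, 8, 14), (d, q, 21, 8, 39), (d, z, 3, 1, 12), (d, z, 3, 1, 4), (p, z, 37, 1, 12), (p, z, 37, 1, 4), (q, q, 24, 8, 14), (q, q, 24, 8, 39)}
Selection F < 17: {(c, q, 16, 8, 14), (c, q, 16, 8, 39), (c, q, 9, 8, 14), (c, q, 9, 8, 39), (c, u, 14, 8, 6), (d, z, 3, 1, 12), (d, z, 3, 1, 4)}
π_{B, C} gives {(q, 14), (q, 39), (u, 6), (z, 12), (z, 4)} (2 duplicate(s) eliminated).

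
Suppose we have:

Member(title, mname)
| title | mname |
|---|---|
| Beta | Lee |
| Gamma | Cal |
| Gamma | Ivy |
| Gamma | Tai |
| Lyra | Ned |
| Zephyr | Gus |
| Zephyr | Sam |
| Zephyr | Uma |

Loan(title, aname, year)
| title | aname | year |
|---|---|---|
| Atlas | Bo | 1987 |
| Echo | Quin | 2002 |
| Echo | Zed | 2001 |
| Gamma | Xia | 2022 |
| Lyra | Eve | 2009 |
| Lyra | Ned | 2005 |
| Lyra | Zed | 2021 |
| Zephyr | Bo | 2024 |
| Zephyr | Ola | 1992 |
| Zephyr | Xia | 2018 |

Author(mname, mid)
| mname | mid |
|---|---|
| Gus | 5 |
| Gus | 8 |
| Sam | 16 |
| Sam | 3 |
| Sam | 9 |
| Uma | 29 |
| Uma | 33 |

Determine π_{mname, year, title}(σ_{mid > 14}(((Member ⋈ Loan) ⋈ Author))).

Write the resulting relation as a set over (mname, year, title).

{(Sam, 1992, Zephyr), (Sam, 2018, Zephyr), (Sam, 2024, Zephyr), (Uma, 1992, Zephyr), (Uma, 2018, Zephyr), (Uma, 2024, Zephyr)}

Member ⋈ Loan (natural join on title): {(Gamma, Cal, Xia, 2022), (Gamma, Ivy, Xia, 2022), (Gamma, Tai, Xia, 2022), (Lyra, Ned, Eve, 2009), (Lyra, Ned, Ned, 2005), (Lyra, Ned, Zed, 2021), (Zephyr, Gus, Bo, 2024), (Zephyr, Gus, Ola, 1992), (Zephyr, Gus, Xia, 2018), (Zephyr, Sam, Bo, 2024), (Zephyr, Sam, Ola, 1992), (Zephyr, Sam, Xia, 2018), (Zephyr, Uma, Bo, 2024), (Zephyr, Uma, Ola, 1992), (Zephyr, Uma, Xia, 2018)}
(Member ⋈ Loan) ⋈ Author (natural join on mname): {(Zephyr, Gus, Bo, 2024, 5), (Zephyr, Gus, Bo, 2024, 8), (Zephyr, Gus, Ola, 1992, 5), (Zephyr, Gus, Ola, 1992, 8), (Zephyr, Gus, Xia, 2018, 5), (Zephyr, Gus, Xia, 2018, 8), (Zephyr, Sam, Bo, 2024, 16), (Zephyr, Sam, Bo, 2024, 3), (Zephyr, Sam, Bo, 2024, 9), (Zephyr, Sam, Ola, 1992, 16), (Zephyr, Sam, Ola, 1992, 3), (Zephyr, Sam, Ola, 1992, 9), (Zephyr, Sam, Xia, 2018, 16), (Zephyr, Sam, Xia, 2018, 3), (Zephyr, Sam, Xia, 2018, 9), (Zephyr, Uma, Bo, 2024, 29), (Zephyr, Uma, Bo, 2024, 33), (Zephyr, Uma, Ola, 1992, 29), (Zephyr, Uma, Ola, 1992, 33), (Zephyr, Uma, Xia, 2018, 29), (Zephyr, Uma, Xia, 2018, 33)}
Apply σ_{mid > 14}; surviving tuples: {(Zephyr, Sam, Bo, 2024, 16), (Zephyr, Sam, Ola, 1992, 16), (Zephyr, Sam, Xia, 2018, 16), (Zephyr, Uma, Bo, 2024, 29), (Zephyr, Uma, Bo, 2024, 33), (Zephyr, Uma, Ola, 1992, 29), (Zephyr, Uma, Ola, 1992, 33), (Zephyr, Uma, Xia, 2018, 29), (Zephyr, Uma, Xia, 2018, 33)}
Keep only column(s) mname, year, title (3 duplicate(s) eliminated): {(Sam, 1992, Zephyr), (Sam, 2018, Zephyr), (Sam, 2024, Zephyr), (Uma, 1992, Zephyr), (Uma, 2018, Zephyr), (Uma, 2024, Zephyr)}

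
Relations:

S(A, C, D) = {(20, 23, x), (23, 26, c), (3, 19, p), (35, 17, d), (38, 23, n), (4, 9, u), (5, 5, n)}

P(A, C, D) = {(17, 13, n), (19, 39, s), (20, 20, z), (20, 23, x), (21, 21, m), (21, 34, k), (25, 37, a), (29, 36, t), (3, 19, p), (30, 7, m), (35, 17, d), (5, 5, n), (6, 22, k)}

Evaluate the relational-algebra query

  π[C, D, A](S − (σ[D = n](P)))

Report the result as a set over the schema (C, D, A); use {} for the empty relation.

{(17, d, 35), (19, p, 3), (23, n, 38), (23, x, 20), (26, c, 23), (9, u, 4)}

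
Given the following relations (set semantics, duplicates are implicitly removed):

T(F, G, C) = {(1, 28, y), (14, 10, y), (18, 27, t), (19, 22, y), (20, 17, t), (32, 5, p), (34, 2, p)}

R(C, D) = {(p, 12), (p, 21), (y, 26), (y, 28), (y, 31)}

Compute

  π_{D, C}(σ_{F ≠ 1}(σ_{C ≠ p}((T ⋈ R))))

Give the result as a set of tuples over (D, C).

{(26, y), (28, y), (31, y)}

Natural join on C: {(1, 28, y, 26), (1, 28, y, 28), (1, 28, y, 31), (14, 10, y, 26), (14, 10, y, 28), (14, 10, y, 31), (19, 22, y, 26), (19, 22, y, 28), (19, 22, y, 31), (32, 5, p, 12), (32, 5, p, 21), (34, 2, p, 12), (34, 2, p, 21)}
Filtering on C ≠ p leaves {(1, 28, y, 26), (1, 28, y, 28), (1, 28, y, 31), (14, 10, y, 26), (14, 10, y, 28), (14, 10, y, 31), (19, 22, y, 26), (19, 22, y, 28), (19, 22, y, 31)}.
Filtering on F ≠ 1 leaves {(14, 10, y, 26), (14, 10, y, 28), (14, 10, y, 31), (19, 22, y, 26), (19, 22, y, 28), (19, 22, y, 31)}.
π[D, C]: project onto (D, C) (3 duplicate(s) eliminated) → {(26, y), (28, y), (31, y)}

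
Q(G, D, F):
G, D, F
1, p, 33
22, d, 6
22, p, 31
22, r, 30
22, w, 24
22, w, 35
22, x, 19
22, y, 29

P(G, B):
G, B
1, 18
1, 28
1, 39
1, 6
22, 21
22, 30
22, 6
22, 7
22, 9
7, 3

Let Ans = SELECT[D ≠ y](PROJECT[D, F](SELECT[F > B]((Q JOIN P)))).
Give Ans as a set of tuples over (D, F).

Joining Q and P on G yields {(1, p, 33, 18), (1, p, 33, 28), (1, p, 33, 39), (1, p, 33, 6), (22, d, 6, 21), (22, d, 6, 30), (22, d, 6, 6), (22, d, 6, 7), (22, d, 6, 9), (22, p, 31, 21), (22, p, 31, 30), (22, p, 31, 6), (22, p, 31, 7), (22, p, 31, 9), (22, r, 30, 21), (22, r, 30, 30), (22, r, 30, 6), (22, r, 30, 7), (22, r, 30, 9), (22, w, 24, 21), (22, w, 24, 30), (22, w, 24, 6), (22, w, 24, 7), (22, w, 24, 9), (22, w, 35, 21), (22, w, 35, 30), (22, w, 35, 6), (22, w, 35, 7), (22, w, 35, 9), (22, x, 19, 21), (22, x, 19, 30), (22, x, 19, 6), (22, x, 19, 7), (22, x, 19, 9), (22, y, 29, 21), (22, y, 29, 30), (22, y, 29, 6), (22, y, 29, 7), (22, y, 29, 9)}.
Apply σ_{F > B}; surviving tuples: {(1, p, 33, 18), (1, p, 33, 28), (1, p, 33, 6), (22, p, 31, 21), (22, p, 31, 30), (22, p, 31, 6), (22, p, 31, 7), (22, p, 31, 9), (22, r, 30, 21), (22, r, 30, 6), (22, r, 30, 7), (22, r, 30, 9), (22, w, 24, 21), (22, w, 24, 6), (22, w, 24, 7), (22, w, 24, 9), (22, w, 35, 21), (22, w, 35, 30), (22, w, 35, 6), (22, w, 35, 7), (22, w, 35, 9), (22, x, 19, 6), (22, x, 19, 7), (22, x, 19, 9), (22, y, 29, 21), (22, y, 29, 6), (22, y, 29, 7), (22, y, 29, 9)}
π[D, F]: project onto (D, F) (21 duplicate(s) eliminated) → {(p, 31), (p, 33), (r, 30), (w, 24), (w, 35), (x, 19), (y, 29)}
Apply σ_{D ≠ y}; surviving tuples: {(p, 31), (p, 33), (r, 30), (w, 24), (w, 35), (x, 19)}

{(p, 31), (p, 33), (r, 30), (w, 24), (w, 35), (x, 19)}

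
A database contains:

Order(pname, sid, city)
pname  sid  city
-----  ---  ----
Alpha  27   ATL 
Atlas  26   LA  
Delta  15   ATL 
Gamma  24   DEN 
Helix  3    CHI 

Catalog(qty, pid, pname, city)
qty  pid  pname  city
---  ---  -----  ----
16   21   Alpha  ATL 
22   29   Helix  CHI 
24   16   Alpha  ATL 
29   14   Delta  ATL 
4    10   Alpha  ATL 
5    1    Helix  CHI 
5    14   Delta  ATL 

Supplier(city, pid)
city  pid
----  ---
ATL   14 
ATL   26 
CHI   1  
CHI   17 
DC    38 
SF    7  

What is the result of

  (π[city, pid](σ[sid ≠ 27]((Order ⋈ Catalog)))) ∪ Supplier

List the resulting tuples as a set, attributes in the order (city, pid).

{(ATL, 14), (ATL, 26), (CHI, 1), (CHI, 17), (CHI, 29), (DC, 38), (SF, 7)}

Joining Order and Catalog on pname, city yields {(Alpha, 27, ATL, 16, 21), (Alpha, 27, ATL, 24, 16), (Alpha, 27, ATL, 4, 10), (Delta, 15, ATL, 29, 14), (Delta, 15, ATL, 5, 14), (Helix, 3, CHI, 22, 29), (Helix, 3, CHI, 5, 1)}.
Apply σ_{sid ≠ 27}; surviving tuples: {(Delta, 15, ATL, 29, 14), (Delta, 15, ATL, 5, 14), (Helix, 3, CHI, 22, 29), (Helix, 3, CHI, 5, 1)}
π[city, pid]: project onto (city, pid) (1 duplicate(s) eliminated) → {(ATL, 14), (CHI, 1), (CHI, 29)}
Set union of the two operands is {(ATL, 14), (ATL, 26), (CHI, 1), (CHI, 17), (CHI, 29), (DC, 38), (SF, 7)}.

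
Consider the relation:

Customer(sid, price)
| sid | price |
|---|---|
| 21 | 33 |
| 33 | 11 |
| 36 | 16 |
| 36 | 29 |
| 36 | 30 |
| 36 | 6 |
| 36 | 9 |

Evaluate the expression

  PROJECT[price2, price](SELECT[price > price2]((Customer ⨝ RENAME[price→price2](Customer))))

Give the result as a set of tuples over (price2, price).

ρ[price→price2]: schema becomes (sid, price2); tuples unchanged.
Customer ⋈ RENAME[price→price2](Customer) (natural join on sid): {(21, 33, 33), (33, 11, 11), (36, 16, 16), (36, 16, 29), (36, 16, 30), (36, 16, 6), (36, 16, 9), (36, 29, 16), (36, 29, 29), (36, 29, 30), (36, 29, 6), (36, 29, 9), (36, 30, 16), (36, 30, 29), (36, 30, 30), (36, 30, 6), (36, 30, 9), (36, 6, 16), (36, 6, 29), (36, 6, 30), (36, 6, 6), (36, 6, 9), (36, 9, 16), (36, 9, 29), (36, 9, 30), (36, 9, 6), (36, 9, 9)}
Filtering on price > price2 leaves {(36, 16, 6), (36, 16, 9), (36, 29, 16), (36, 29, 6), (36, 29, 9), (36, 30, 16), (36, 30, 29), (36, 30, 6), (36, 30, 9), (36, 9, 6)}.
π_{price2, price} gives {(16, 29), (16, 30), (29, 30), (6, 16), (6, 29), (6, 30), (6, 9), (9, 16), (9, 29), (9, 30)}.

{(16, 29), (16, 30), (29, 30), (6, 16), (6, 29), (6, 30), (6, 9), (9, 16), (9, 29), (9, 30)}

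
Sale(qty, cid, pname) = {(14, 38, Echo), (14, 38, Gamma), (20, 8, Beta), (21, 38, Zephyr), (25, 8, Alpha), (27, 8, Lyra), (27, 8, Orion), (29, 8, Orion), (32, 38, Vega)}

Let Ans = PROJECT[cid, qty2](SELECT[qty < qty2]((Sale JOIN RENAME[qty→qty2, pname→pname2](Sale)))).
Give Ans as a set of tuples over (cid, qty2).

{(38, 21), (38, 32), (8, 25), (8, 27), (8, 29)}

ρ[qty→qty2, pname→pname2]: schema becomes (qty2, cid, pname2); tuples unchanged.
Sale ⋈ RENAME[qty→qty2, pname→pname2](Sale) (natural join on cid): {(14, 38, Echo, 14, Echo), (14, 38, Echo, 14, Gamma), (14, 38, Echo, 21, Zephyr), (14, 38, Echo, 32, Vega), (14, 38, Gamma, 14, Echo), (14, 38, Gamma, 14, Gamma), (14, 38, Gamma, 21, Zephyr), (14, 38, Gamma, 32, Vega), (20, 8, Beta, 20, Beta), (20, 8, Beta, 25, Alpha), (20, 8, Beta, 27, Lyra), (20, 8, Beta, 27, Orion), (20, 8, Beta, 29, Orion), (21, 38, Zephyr, 14, Echo), (21, 38, Zephyr, 14, Gamma), (21, 38, Zephyr, 21, Zephyr), (21, 38, Zephyr, 32, Vega), (25, 8, Alpha, 20, Beta), (25, 8, Alpha, 25, Alpha), (25, 8, Alpha, 27, Lyra), (25, 8, Alpha, 27, Orion), (25, 8, Alpha, 29, Orion), (27, 8, Lyra, 20, Beta), (27, 8, Lyra, 25, Alpha), (27, 8, Lyra, 27, Lyra), (27, 8, Lyra, 27, Orion), (27, 8, Lyra, 29, Orion), (27, 8, Orion, 20, Beta), (27, 8, Orion, 25, Alpha), (27, 8, Orion, 27, Lyra), (27, 8, Orion, 27, Orion), (27, 8, Orion, 29, Orion), (29, 8, Orion, 20, Beta), (29, 8, Orion, 25, Alpha), (29, 8, Orion, 27, Lyra), (29, 8, Orion, 27, Orion), (29, 8, Orion, 29, Orion), (32, 38, Vega, 14, Echo), (32, 38, Vega, 14, Gamma), (32, 38, Vega, 21, Zephyr), (32, 38, Vega, 32, Vega)}
Filtering on qty < qty2 leaves {(14, 38, Echo, 21, Zephyr), (14, 38, Echo, 32, Vega), (14, 38, Gamma, 21, Zephyr), (14, 38, Gamma, 32, Vega), (20, 8, Beta, 25, Alpha), (20, 8, Beta, 27, Lyra), (20, 8, Beta, 27, Orion), (20, 8, Beta, 29, Orion), (21, 38, Zephyr, 32, Vega), (25, 8, Alpha, 27, Lyra), (25, 8, Alpha, 27, Orion), (25, 8, Alpha, 29, Orion), (27, 8, Lyra, 29, Orion), (27, 8, Orion, 29, Orion)}.
Projecting to cid, qty2 (9 duplicate(s) eliminated): {(38, 21), (38, 32), (8, 25), (8, 27), (8, 29)}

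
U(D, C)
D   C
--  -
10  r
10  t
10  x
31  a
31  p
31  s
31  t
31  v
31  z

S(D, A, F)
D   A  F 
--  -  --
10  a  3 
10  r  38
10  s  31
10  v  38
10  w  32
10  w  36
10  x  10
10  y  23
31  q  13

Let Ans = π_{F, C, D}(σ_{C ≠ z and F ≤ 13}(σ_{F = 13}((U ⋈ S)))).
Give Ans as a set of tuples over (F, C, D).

{(13, a, 31), (13, p, 31), (13, s, 31), (13, t, 31), (13, v, 31)}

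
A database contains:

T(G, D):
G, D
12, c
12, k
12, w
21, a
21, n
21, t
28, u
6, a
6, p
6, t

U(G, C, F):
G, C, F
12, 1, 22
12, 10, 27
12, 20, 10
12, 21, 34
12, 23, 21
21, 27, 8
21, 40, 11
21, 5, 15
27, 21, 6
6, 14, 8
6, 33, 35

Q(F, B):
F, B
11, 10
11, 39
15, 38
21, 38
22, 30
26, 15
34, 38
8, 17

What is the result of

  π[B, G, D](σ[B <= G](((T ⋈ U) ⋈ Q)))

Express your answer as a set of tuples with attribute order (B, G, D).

{(10, 21, a), (10, 21, n), (10, 21, t), (17, 21, a), (17, 21, n), (17, 21, t)}

Joining T and U on G yields {(12, c, 1, 22), (12, c, 10, 27), (12, c, 20, 10), (12, c, 21, 34), (12, c, 23, 21), (12, k, 1, 22), (12, k, 10, 27), (12, k, 20, 10), (12, k, 21, 34), (12, k, 23, 21), (12, w, 1, 22), (12, w, 10, 27), (12, w, 20, 10), (12, w, 21, 34), (12, w, 23, 21), (21, a, 27, 8), (21, a, 40, 11), (21, a, 5, 15), (21, n, 27, 8), (21, n, 40, 11), (21, n, 5, 15), (21, t, 27, 8), (21, t, 40, 11), (21, t, 5, 15), (6, a, 14, 8), (6, a, 33, 35), (6, p, 14, 8), (6, p, 33, 35), (6, t, 14, 8), (6, t, 33, 35)}.
Joining (T ⋈ U) and Q on F yields {(12, c, 1, 22, 30), (12, c, 21, 34, 38), (12, c, 23, 21, 38), (12, k, 1, 22, 30), (12, k, 21, 34, 38), (12, k, 23, 21, 38), (12, w, 1, 22, 30), (12, w, 21, 34, 38), (12, w, 23, 21, 38), (21, a, 27, 8, 17), (21, a, 40, 11, 10), (21, a, 40, 11, 39), (21, a, 5, 15, 38), (21, n, 27, 8, 17), (21, n, 40, 11, 10), (21, n, 40, 11, 39), (21, n, 5, 15, 38), (21, t, 27, 8, 17), (21, t, 40, 11, 10), (21, t, 40, 11, 39), (21, t, 5, 15, 38), (6, a, 14, 8, 17), (6, p, 14, 8, 17), (6, t, 14, 8, 17)}.
Selection B <= G: {(21, a, 27, 8, 17), (21, a, 40, 11, 10), (21, n, 27, 8, 17), (21, n, 40, 11, 10), (21, t, 27, 8, 17), (21, t, 40, 11, 10)}
Projecting to B, G, D: {(10, 21, a), (10, 21, n), (10, 21, t), (17, 21, a), (17, 21, n), (17, 21, t)}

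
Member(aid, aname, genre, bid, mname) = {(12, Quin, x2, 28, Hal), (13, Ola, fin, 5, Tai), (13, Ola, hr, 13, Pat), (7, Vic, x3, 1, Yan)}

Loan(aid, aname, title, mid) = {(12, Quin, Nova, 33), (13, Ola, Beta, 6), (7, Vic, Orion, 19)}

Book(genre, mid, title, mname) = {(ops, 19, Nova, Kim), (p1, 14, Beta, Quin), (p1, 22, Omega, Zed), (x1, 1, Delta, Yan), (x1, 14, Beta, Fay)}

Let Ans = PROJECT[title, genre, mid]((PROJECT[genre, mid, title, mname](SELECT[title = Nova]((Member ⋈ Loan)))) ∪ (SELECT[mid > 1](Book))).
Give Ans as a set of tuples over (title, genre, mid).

Member ⋈ Loan (natural join on aid, aname): {(12, Quin, x2, 28, Hal, Nova, 33), (13, Ola, fin, 5, Tai, Beta, 6), (13, Ola, hr, 13, Pat, Beta, 6), (7, Vic, x3, 1, Yan, Orion, 19)}
Filtering on title = Nova leaves {(12, Quin, x2, 28, Hal, Nova, 33)}.
Keep only column(s) genre, mid, title, mname: {(x2, 33, Nova, Hal)}
Filtering on mid > 1 leaves {(ops, 19, Nova, Kim), (p1, 14, Beta, Quin), (p1, 22, Omega, Zed), (x1, 14, Beta, Fay)}.
Taking the union: {(ops, 19, Nova, Kim), (p1, 14, Beta, Quin), (p1, 22, Omega, Zed), (x1, 14, Beta, Fay), (x2, 33, Nova, Hal)}
Keep only column(s) title, genre, mid: {(Beta, p1, 14), (Beta, x1, 14), (Nova, ops, 19), (Nova, x2, 33), (Omega, p1, 22)}

{(Beta, p1, 14), (Beta, x1, 14), (Nova, ops, 19), (Nova, x2, 33), (Omega, p1, 22)}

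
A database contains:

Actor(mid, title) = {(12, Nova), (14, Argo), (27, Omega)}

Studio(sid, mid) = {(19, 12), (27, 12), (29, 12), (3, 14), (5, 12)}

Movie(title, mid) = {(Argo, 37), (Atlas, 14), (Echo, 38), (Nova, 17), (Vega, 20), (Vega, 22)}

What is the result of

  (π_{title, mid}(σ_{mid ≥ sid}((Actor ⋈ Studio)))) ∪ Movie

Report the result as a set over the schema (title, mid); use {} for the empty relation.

Natural join on mid: {(12, Nova, 19), (12, Nova, 27), (12, Nova, 29), (12, Nova, 5), (14, Argo, 3)}
Selection mid ≥ sid: {(12, Nova, 5), (14, Argo, 3)}
Keep only column(s) title, mid: {(Argo, 14), (Nova, 12)}
Taking the union: {(Argo, 14), (Argo, 37), (Atlas, 14), (Echo, 38), (Nova, 12), (Nova, 17), (Vega, 20), (Vega, 22)}

{(Argo, 14), (Argo, 37), (Atlas, 14), (Echo, 38), (Nova, 12), (Nova, 17), (Vega, 20), (Vega, 22)}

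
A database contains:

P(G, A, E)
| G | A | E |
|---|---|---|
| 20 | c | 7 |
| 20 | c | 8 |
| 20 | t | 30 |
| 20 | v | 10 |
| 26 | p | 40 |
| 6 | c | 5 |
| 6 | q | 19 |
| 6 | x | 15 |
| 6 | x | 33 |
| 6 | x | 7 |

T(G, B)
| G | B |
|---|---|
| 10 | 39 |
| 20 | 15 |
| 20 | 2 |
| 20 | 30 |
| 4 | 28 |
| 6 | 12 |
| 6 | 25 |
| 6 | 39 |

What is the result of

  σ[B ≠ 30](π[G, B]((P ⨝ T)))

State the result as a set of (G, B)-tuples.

P ⋈ T (natural join on G): {(20, c, 7, 15), (20, c, 7, 2), (20, c, 7, 30), (20, c, 8, 15), (20, c, 8, 2), (20, c, 8, 30), (20, t, 30, 15), (20, t, 30, 2), (20, t, 30, 30), (20, v, 10, 15), (20, v, 10, 2), (20, v, 10, 30), (6, c, 5, 12), (6, c, 5, 25), (6, c, 5, 39), (6, q, 19, 12), (6, q, 19, 25), (6, q, 19, 39), (6, x, 15, 12), (6, x, 15, 25), (6, x, 15, 39), (6, x, 33, 12), (6, x, 33, 25), (6, x, 33, 39), (6, x, 7, 12), (6, x, 7, 25), (6, x, 7, 39)}
Keep only column(s) G, B (21 duplicate(s) eliminated): {(20, 15), (20, 2), (20, 30), (6, 12), (6, 25), (6, 39)}
Apply σ_{B ≠ 30}; surviving tuples: {(20, 15), (20, 2), (6, 12), (6, 25), (6, 39)}

{(20, 15), (20, 2), (6, 12), (6, 25), (6, 39)}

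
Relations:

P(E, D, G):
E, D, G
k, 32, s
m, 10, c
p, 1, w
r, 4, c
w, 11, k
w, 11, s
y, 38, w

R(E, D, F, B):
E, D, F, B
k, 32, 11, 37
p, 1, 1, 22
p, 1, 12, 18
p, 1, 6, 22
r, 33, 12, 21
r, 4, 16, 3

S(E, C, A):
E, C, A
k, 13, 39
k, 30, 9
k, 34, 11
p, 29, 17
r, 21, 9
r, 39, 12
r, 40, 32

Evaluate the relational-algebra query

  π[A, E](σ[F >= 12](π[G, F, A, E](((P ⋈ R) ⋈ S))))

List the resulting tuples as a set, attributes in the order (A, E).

{(12, r), (17, p), (32, r), (9, r)}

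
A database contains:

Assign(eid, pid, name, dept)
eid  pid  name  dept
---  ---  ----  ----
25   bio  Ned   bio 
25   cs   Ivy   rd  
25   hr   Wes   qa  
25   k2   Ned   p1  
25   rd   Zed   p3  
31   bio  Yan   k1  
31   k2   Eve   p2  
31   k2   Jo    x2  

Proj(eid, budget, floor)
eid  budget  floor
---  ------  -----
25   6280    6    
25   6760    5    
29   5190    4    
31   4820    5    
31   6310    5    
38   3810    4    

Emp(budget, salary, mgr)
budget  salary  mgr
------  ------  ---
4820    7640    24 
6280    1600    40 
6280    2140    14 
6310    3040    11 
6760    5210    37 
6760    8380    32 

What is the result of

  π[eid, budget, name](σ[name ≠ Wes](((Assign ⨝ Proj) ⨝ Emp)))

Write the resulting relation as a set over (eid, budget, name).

Natural join on eid: {(25, bio, Ned, bio, 6280, 6), (25, bio, Ned, bio, 6760, 5), (25, cs, Ivy, rd, 6280, 6), (25, cs, Ivy, rd, 6760, 5), (25, hr, Wes, qa, 6280, 6), (25, hr, Wes, qa, 6760, 5), (25, k2, Ned, p1, 6280, 6), (25, k2, Ned, p1, 6760, 5), (25, rd, Zed, p3, 6280, 6), (25, rd, Zed, p3, 6760, 5), (31, bio, Yan, k1, 4820, 5), (31, bio, Yan, k1, 6310, 5), (31, k2, Eve, p2, 4820, 5), (31, k2, Eve, p2, 6310, 5), (31, k2, Jo, x2, 4820, 5), (31, k2, Jo, x2, 6310, 5)}
Natural join on budget: {(25, bio, Ned, bio, 6280, 6, 1600, 40), (25, bio, Ned, bio, 6280, 6, 2140, 14), (25, bio, Ned, bio, 6760, 5, 5210, 37), (25, bio, Ned, bio, 6760, 5, 8380, 32), (25, cs, Ivy, rd, 6280, 6, 1600, 40), (25, cs, Ivy, rd, 6280, 6, 2140, 14), (25, cs, Ivy, rd, 6760, 5, 5210, 37), (25, cs, Ivy, rd, 6760, 5, 8380, 32), (25, hr, Wes, qa, 6280, 6, 1600, 40), (25, hr, Wes, qa, 6280, 6, 2140, 14), (25, hr, Wes, qa, 6760, 5, 5210, 37), (25, hr, Wes, qa, 6760, 5, 8380, 32), (25, k2, Ned, p1, 6280, 6, 1600, 40), (25, k2, Ned, p1, 6280, 6, 2140, 14), (25, k2, Ned, p1, 6760, 5, 5210, 37), (25, k2, Ned, p1, 6760, 5, 8380, 32), (25, rd, Zed, p3, 6280, 6, 1600, 40), (25, rd, Zed, p3, 6280, 6, 2140, 14), (25, rd, Zed, p3, 6760, 5, 5210, 37), (25, rd, Zed, p3, 6760, 5, 8380, 32), (31, bio, Yan, k1, 4820, 5, 7640, 24), (31, bio, Yan, k1, 6310, 5, 3040, 11), (31, k2, Eve, p2, 4820, 5, 7640, 24), (31, k2, Eve, p2, 6310, 5, 3040, 11), (31, k2, Jo, x2, 4820, 5, 7640, 24), (31, k2, Jo, x2, 6310, 5, 3040, 11)}
Selection name ≠ Wes: {(25, bio, Ned, bio, 6280, 6, 1600, 40), (25, bio, Ned, bio, 6280, 6, 2140, 14), (25, bio, Ned, bio, 6760, 5, 5210, 37), (25, bio, Ned, bio, 6760, 5, 8380, 32), (25, cs, Ivy, rd, 6280, 6, 1600, 40), (25, cs, Ivy, rd, 6280, 6, 2140, 14), (25, cs, Ivy, rd, 6760, 5, 5210, 37), (25, cs, Ivy, rd, 6760, 5, 8380, 32), (25, k2, Ned, p1, 6280, 6, 1600, 40), (25, k2, Ned, p1, 6280, 6, 2140, 14), (25, k2, Ned, p1, 6760, 5, 5210, 37), (25, k2, Ned, p1, 6760, 5, 8380, 32), (25, rd, Zed, p3, 6280, 6, 1600, 40), (25, rd, Zed, p3, 6280, 6, 2140, 14), (25, rd, Zed, p3, 6760, 5, 5210, 37), (25, rd, Zed, p3, 6760, 5, 8380, 32), (31, bio, Yan, k1, 4820, 5, 7640, 24), (31, bio, Yan, k1, 6310, 5, 3040, 11), (31, k2, Eve, p2, 4820, 5, 7640, 24), (31, k2, Eve, p2, 6310, 5, 3040, 11), (31, k2, Jo, x2, 4820, 5, 7640, 24), (31, k2, Jo, x2, 6310, 5, 3040, 11)}
Projecting to eid, budget, name (10 duplicate(s) eliminated): {(25, 6280, Ivy), (25, 6280, Ned), (25, 6280, Zed), (25, 6760, Ivy), (25, 6760, Ned), (25, 6760, Zed), (31, 4820, Eve), (31, 4820, Jo), (31, 4820, Yan), (31, 6310, Eve), (31, 6310, Jo), (31, 6310, Yan)}

{(25, 6280, Ivy), (25, 6280, Ned), (25, 6280, Zed), (25, 6760, Ivy), (25, 6760, Ned), (25, 6760, Zed), (31, 4820, Eve), (31, 4820, Jo), (31, 4820, Yan), (31, 6310, Eve), (31, 6310, Jo), (31, 6310, Yan)}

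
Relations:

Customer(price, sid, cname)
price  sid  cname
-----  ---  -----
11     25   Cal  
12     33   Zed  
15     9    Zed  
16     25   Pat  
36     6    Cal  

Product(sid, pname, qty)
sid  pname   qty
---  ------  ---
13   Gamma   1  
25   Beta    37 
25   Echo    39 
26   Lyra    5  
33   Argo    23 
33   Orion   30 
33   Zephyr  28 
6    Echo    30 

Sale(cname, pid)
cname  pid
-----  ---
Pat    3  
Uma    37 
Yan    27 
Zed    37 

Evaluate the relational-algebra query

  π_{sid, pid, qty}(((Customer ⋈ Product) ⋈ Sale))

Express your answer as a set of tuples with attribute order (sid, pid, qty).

Customer ⋈ Product (natural join on sid): {(11, 25, Cal, Beta, 37), (11, 25, Cal, Echo, 39), (12, 33, Zed, Argo, 23), (12, 33, Zed, Orion, 30), (12, 33, Zed, Zephyr, 28), (16, 25, Pat, Beta, 37), (16, 25, Pat, Echo, 39), (36, 6, Cal, Echo, 30)}
(Customer ⋈ Product) ⋈ Sale (natural join on cname): {(12, 33, Zed, Argo, 23, 37), (12, 33, Zed, Orion, 30, 37), (12, 33, Zed, Zephyr, 28, 37), (16, 25, Pat, Beta, 37, 3), (16, 25, Pat, Echo, 39, 3)}
Projecting to sid, pid, qty: {(25, 3, 37), (25, 3, 39), (33, 37, 23), (33, 37, 28), (33, 37, 30)}

{(25, 3, 37), (25, 3, 39), (33, 37, 23), (33, 37, 28), (33, 37, 30)}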